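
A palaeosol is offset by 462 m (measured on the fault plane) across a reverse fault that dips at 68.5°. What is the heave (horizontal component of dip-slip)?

169 m

heave = dip-slip × cos(dip) = 462 m × cos(68.5°) = 169 m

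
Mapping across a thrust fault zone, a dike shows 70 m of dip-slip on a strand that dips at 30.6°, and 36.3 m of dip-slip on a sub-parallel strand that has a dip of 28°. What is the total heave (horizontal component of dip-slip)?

heave_A = 70 × cos(30.6°) = 60.25 m
heave_B = 36.3 × cos(28°) = 32.05 m
total = 60.25 + 32.05 = 92.3 m

92.3 m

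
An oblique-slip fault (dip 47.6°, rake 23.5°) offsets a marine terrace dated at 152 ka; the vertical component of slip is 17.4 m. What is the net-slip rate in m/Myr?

dip-slip = throw / sin(dip) = 17.4 / sin(47.6°) = 23.56 m
net slip = dip-slip / sin(rake) = 23.56 / sin(23.5°) = 59.09 m
rate = 59.09 m / 152 ka = 0.000389 m/yr = 389 m/Myr

389 m/Myr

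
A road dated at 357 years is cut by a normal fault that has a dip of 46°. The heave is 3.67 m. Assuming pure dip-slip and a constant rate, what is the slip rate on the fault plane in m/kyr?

14.8 m/kyr

dip-slip = heave / cos(dip) = 3.67 m / cos(46°) = 5.283 m
rate = 5.283 m / 357 years = 0.0148 m/yr = 14.8 m/kyr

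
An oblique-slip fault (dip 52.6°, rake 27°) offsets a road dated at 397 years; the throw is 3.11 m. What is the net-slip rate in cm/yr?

2.17 cm/yr

dip-slip = throw / sin(dip) = 3.11 / sin(52.6°) = 3.915 m
net slip = dip-slip / sin(rake) = 3.915 / sin(27°) = 8.623 m
rate = 8.623 m / 397 years = 0.0217 m/yr = 2.17 cm/yr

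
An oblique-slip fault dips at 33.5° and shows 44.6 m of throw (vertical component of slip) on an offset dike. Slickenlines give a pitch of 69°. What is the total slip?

86.6 m

dip-slip = throw / sin(dip) = 44.6 / sin(33.5°) = 80.81 m
net slip = dip-slip / sin(rake) = 80.81 / sin(69°) = 86.6 m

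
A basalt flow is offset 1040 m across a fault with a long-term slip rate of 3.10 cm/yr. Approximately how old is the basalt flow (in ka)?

age = offset / rate = 1040 m / (3.10 cm/yr) = 33500 yr = 33.5 ka

33.5 ka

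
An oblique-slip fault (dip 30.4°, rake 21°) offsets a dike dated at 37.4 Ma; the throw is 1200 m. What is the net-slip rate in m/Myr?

177 m/Myr

dip-slip = throw / sin(dip) = 1200 / sin(30.4°) = 2371 m
net slip = dip-slip / sin(rake) = 2371 / sin(21°) = 6617 m
rate = 6617 m / 37.4 Ma = 0.000177 m/yr = 177 m/Myr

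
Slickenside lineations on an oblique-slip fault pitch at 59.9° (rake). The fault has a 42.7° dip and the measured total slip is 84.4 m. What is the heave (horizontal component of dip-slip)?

dip-slip = net slip × sin(rake) = 84.4 m × sin(59.9°) = 73.02 m
heave = dip-slip × cos(dip) = 73.02 × cos(42.7°) = 53.7 m

53.7 m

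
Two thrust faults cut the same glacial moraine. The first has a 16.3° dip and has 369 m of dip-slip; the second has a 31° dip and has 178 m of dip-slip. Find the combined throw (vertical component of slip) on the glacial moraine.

195 m

throw_A = 369 × sin(16.3°) = 103.6 m
throw_B = 178 × sin(31°) = 91.68 m
total = 103.6 + 91.68 = 195 m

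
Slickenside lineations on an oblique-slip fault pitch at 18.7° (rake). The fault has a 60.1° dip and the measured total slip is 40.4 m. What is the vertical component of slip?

11.2 m

dip-slip = net slip × sin(rake) = 40.4 m × sin(18.7°) = 12.95 m
throw = dip-slip × sin(dip) = 12.95 × sin(60.1°) = 11.2 m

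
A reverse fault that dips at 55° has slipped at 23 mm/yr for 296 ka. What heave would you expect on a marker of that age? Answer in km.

3.90 km

dip-slip = rate × time = 23 mm/yr × 296 ka = 6808 m
heave = dip-slip × cos(dip) = 6808 × cos(55°) = 3900 m = 3.90 km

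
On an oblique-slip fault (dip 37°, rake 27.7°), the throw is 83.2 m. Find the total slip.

297 m

dip-slip = throw / sin(dip) = 83.2 / sin(37°) = 138.2 m
net slip = dip-slip / sin(rake) = 138.2 / sin(27.7°) = 297 m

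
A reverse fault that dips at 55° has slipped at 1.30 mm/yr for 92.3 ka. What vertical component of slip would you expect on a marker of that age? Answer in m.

98.3 m

dip-slip = rate × time = 1.30 mm/yr × 92.3 ka = 120 m
throw = dip-slip × sin(dip) = 120 × sin(55°) = 98.3 m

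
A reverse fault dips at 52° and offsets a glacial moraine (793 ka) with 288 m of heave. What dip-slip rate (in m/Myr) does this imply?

590 m/Myr

dip-slip = heave / cos(dip) = 288 m / cos(52°) = 467.8 m
rate = 467.8 m / 793 ka = 0.000590 m/yr = 590 m/Myr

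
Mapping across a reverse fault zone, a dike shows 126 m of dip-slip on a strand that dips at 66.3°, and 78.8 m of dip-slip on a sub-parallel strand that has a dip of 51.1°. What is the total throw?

177 m

throw_A = 126 × sin(66.3°) = 115.4 m
throw_B = 78.8 × sin(51.1°) = 61.33 m
total = 115.4 + 61.33 = 177 m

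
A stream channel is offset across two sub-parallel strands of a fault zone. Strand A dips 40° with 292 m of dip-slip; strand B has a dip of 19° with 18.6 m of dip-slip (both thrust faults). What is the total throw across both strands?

throw_A = 292 × sin(40°) = 187.7 m
throw_B = 18.6 × sin(19°) = 6.056 m
total = 187.7 + 6.056 = 194 m

194 m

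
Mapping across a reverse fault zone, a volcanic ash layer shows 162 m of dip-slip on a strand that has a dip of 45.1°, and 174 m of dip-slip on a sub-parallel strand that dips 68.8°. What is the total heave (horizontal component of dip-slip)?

heave_A = 162 × cos(45.1°) = 114.4 m
heave_B = 174 × cos(68.8°) = 62.92 m
total = 114.4 + 62.92 = 177 m

177 m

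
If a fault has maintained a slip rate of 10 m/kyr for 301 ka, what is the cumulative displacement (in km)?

slip = rate × time = 10 m/kyr × 301 ka = 3010 m = 3.01 km

3.01 km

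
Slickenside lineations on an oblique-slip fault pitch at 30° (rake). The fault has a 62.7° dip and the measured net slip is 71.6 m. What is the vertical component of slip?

31.8 m

dip-slip = net slip × sin(rake) = 71.6 m × sin(30°) = 35.80 m
throw = dip-slip × sin(dip) = 35.80 × sin(62.7°) = 31.8 m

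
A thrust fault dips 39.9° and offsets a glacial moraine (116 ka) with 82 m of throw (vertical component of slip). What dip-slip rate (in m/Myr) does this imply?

1100 m/Myr

dip-slip = throw / sin(dip) = 82 m / sin(39.9°) = 127.8 m
rate = 127.8 m / 116 ka = 0.00110 m/yr = 1100 m/Myr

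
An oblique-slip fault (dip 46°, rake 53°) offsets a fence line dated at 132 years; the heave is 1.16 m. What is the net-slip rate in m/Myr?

dip-slip = heave / cos(dip) = 1.16 / cos(46°) = 1.670 m
net slip = dip-slip / sin(rake) = 1.670 / sin(53°) = 2.091 m
rate = 2.091 m / 132 years = 0.0158 m/yr = 15800 m/Myr

15800 m/Myr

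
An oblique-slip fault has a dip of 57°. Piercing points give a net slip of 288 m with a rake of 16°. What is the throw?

66.6 m

dip-slip = net slip × sin(rake) = 288 m × sin(16°) = 79.38 m
throw = dip-slip × sin(dip) = 79.38 × sin(57°) = 66.6 m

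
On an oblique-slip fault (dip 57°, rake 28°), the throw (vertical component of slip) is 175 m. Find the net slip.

444 m

dip-slip = throw / sin(dip) = 175 / sin(57°) = 208.7 m
net slip = dip-slip / sin(rake) = 208.7 / sin(28°) = 444 m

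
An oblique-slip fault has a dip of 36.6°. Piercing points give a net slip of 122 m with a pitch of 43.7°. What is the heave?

67.7 m

dip-slip = net slip × sin(rake) = 122 m × sin(43.7°) = 84.29 m
heave = dip-slip × cos(dip) = 84.29 × cos(36.6°) = 67.7 m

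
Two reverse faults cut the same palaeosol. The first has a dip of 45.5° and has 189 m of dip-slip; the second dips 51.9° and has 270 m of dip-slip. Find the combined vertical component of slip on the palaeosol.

347 m

throw_A = 189 × sin(45.5°) = 134.8 m
throw_B = 270 × sin(51.9°) = 212.5 m
total = 134.8 + 212.5 = 347 m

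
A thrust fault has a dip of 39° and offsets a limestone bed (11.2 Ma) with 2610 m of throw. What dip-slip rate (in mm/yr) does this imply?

dip-slip = throw / sin(dip) = 2610 m / sin(39°) = 4147 m
rate = 4147 m / 11.2 Ma = 0.000370 m/yr = 0.370 mm/yr

0.370 mm/yr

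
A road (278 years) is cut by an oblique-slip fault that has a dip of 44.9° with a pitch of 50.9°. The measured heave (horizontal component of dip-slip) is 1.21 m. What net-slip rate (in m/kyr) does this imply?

7.92 m/kyr

dip-slip = heave / cos(dip) = 1.21 / cos(44.9°) = 1.708 m
net slip = dip-slip / sin(rake) = 1.708 / sin(50.9°) = 2.201 m
rate = 2.201 m / 278 years = 0.00792 m/yr = 7.92 m/kyr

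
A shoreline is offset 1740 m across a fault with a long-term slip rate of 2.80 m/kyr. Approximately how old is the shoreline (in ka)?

age = offset / rate = 1740 m / (2.80 m/kyr) = 621000 yr = 621 ka

621 ka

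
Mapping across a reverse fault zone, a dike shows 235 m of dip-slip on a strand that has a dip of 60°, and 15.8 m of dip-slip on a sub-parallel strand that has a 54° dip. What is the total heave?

heave_A = 235 × cos(60°) = 117.5 m
heave_B = 15.8 × cos(54°) = 9.287 m
total = 117.5 + 9.287 = 127 m

127 m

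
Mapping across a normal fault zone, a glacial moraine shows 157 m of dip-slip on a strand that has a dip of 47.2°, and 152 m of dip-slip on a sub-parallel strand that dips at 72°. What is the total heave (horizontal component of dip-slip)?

154 m

heave_A = 157 × cos(47.2°) = 106.7 m
heave_B = 152 × cos(72°) = 46.97 m
total = 106.7 + 46.97 = 154 m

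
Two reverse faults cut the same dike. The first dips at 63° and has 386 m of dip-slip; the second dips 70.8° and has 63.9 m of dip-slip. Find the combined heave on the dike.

heave_A = 386 × cos(63°) = 175.2 m
heave_B = 63.9 × cos(70.8°) = 21.01 m
total = 175.2 + 21.01 = 196 m

196 m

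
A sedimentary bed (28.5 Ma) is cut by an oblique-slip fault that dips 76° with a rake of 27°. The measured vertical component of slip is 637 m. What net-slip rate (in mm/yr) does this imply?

dip-slip = throw / sin(dip) = 637 / sin(76°) = 656.5 m
net slip = dip-slip / sin(rake) = 656.5 / sin(27°) = 1446 m
rate = 1446 m / 28.5 Ma = 0.0000507 m/yr = 0.0507 mm/yr

0.0507 mm/yr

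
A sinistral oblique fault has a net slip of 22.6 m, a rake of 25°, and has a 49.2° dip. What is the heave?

dip-slip = net slip × sin(rake) = 22.6 m × sin(25°) = 9.551 m
heave = dip-slip × cos(dip) = 9.551 × cos(49.2°) = 6.24 m

6.24 m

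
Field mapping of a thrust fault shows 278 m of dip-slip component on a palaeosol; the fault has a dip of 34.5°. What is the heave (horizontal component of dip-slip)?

229 m

heave = dip-slip × cos(dip) = 278 m × cos(34.5°) = 229 m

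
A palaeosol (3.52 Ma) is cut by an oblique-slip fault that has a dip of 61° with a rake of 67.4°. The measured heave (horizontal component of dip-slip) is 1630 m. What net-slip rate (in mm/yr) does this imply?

1.03 mm/yr

dip-slip = heave / cos(dip) = 1630 / cos(61°) = 3362 m
net slip = dip-slip / sin(rake) = 3362 / sin(67.4°) = 3642 m
rate = 3642 m / 3.52 Ma = 0.00103 m/yr = 1.03 mm/yr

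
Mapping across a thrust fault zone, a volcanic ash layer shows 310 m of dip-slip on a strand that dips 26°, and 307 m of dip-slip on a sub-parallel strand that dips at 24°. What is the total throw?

261 m

throw_A = 310 × sin(26°) = 135.9 m
throw_B = 307 × sin(24°) = 124.9 m
total = 135.9 + 124.9 = 261 m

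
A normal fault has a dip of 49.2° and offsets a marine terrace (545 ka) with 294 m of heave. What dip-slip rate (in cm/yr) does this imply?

0.0826 cm/yr

dip-slip = heave / cos(dip) = 294 m / cos(49.2°) = 449.9 m
rate = 449.9 m / 545 ka = 0.000826 m/yr = 0.0826 cm/yr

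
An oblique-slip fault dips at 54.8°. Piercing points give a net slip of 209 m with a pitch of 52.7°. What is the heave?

dip-slip = net slip × sin(rake) = 209 m × sin(52.7°) = 166.3 m
heave = dip-slip × cos(dip) = 166.3 × cos(54.8°) = 95.8 m

95.8 m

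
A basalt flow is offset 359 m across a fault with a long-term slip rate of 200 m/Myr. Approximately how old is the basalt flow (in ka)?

age = offset / rate = 359 m / (200 m/Myr) = 1.8e+06 yr = 1800 ka

1800 ka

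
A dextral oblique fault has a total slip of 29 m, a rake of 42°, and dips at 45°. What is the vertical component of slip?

dip-slip = net slip × sin(rake) = 29 m × sin(42°) = 19.40 m
throw = dip-slip × sin(dip) = 19.40 × sin(45°) = 13.7 m

13.7 m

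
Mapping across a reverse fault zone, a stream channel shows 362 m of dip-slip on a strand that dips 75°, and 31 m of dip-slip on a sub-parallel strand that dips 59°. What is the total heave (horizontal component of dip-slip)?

110 m

heave_A = 362 × cos(75°) = 93.69 m
heave_B = 31 × cos(59°) = 15.97 m
total = 93.69 + 15.97 = 110 m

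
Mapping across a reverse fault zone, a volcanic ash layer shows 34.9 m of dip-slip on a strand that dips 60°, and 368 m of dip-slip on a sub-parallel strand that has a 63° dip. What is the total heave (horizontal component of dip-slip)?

185 m

heave_A = 34.9 × cos(60°) = 17.45 m
heave_B = 368 × cos(63°) = 167.1 m
total = 17.45 + 167.1 = 185 m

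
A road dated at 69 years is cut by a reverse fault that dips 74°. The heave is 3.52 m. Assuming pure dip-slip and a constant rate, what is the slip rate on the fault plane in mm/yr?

185 mm/yr

dip-slip = heave / cos(dip) = 3.52 m / cos(74°) = 12.77 m
rate = 12.77 m / 69 years = 0.185 m/yr = 185 mm/yr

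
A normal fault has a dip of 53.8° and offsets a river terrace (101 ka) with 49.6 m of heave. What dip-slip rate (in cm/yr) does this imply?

0.0832 cm/yr

dip-slip = heave / cos(dip) = 49.6 m / cos(53.8°) = 83.98 m
rate = 83.98 m / 101 ka = 0.000832 m/yr = 0.0832 cm/yr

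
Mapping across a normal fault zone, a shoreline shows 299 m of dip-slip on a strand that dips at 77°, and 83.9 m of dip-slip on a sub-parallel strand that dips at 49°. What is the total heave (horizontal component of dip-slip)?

heave_A = 299 × cos(77°) = 67.26 m
heave_B = 83.9 × cos(49°) = 55.04 m
total = 67.26 + 55.04 = 122 m

122 m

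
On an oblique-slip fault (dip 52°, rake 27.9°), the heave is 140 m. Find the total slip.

dip-slip = heave / cos(dip) = 140 / cos(52°) = 227.4 m
net slip = dip-slip / sin(rake) = 227.4 / sin(27.9°) = 486 m

486 m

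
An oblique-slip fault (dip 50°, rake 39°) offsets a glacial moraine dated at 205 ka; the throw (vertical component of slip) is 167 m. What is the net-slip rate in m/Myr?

1690 m/Myr

dip-slip = throw / sin(dip) = 167 / sin(50°) = 218 m
net slip = dip-slip / sin(rake) = 218 / sin(39°) = 346.4 m
rate = 346.4 m / 205 ka = 0.00169 m/yr = 1690 m/Myr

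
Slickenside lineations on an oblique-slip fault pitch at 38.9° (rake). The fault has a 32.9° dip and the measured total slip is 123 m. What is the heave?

64.9 m

dip-slip = net slip × sin(rake) = 123 m × sin(38.9°) = 77.24 m
heave = dip-slip × cos(dip) = 77.24 × cos(32.9°) = 64.9 m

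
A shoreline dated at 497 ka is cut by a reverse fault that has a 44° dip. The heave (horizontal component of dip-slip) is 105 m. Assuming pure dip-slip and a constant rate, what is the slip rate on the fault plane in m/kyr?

dip-slip = heave / cos(dip) = 105 m / cos(44°) = 146 m
rate = 146 m / 497 ka = 0.000294 m/yr = 0.294 m/kyr

0.294 m/kyr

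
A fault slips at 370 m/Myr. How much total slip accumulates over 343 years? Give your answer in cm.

12.7 cm

slip = rate × time = 370 m/Myr × 343 years = 0.127 m = 12.7 cm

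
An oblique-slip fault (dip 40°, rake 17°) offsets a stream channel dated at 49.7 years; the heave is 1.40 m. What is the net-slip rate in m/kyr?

dip-slip = heave / cos(dip) = 1.40 / cos(40°) = 1.828 m
net slip = dip-slip / sin(rake) = 1.828 / sin(17°) = 6.251 m
rate = 6.251 m / 49.7 years = 0.126 m/yr = 126 m/kyr

126 m/kyr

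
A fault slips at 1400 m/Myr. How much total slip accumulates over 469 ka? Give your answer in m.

slip = rate × time = 1400 m/Myr × 469 ka = 657 m

657 m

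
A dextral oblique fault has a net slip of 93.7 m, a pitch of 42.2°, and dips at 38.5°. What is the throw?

39.2 m

dip-slip = net slip × sin(rake) = 93.7 m × sin(42.2°) = 62.94 m
throw = dip-slip × sin(dip) = 62.94 × sin(38.5°) = 39.2 m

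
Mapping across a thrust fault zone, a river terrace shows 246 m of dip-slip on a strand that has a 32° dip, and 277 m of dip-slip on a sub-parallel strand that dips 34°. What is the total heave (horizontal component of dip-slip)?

heave_A = 246 × cos(32°) = 208.6 m
heave_B = 277 × cos(34°) = 229.6 m
total = 208.6 + 229.6 = 438 m

438 m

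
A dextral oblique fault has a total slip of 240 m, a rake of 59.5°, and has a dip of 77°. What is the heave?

dip-slip = net slip × sin(rake) = 240 m × sin(59.5°) = 206.8 m
heave = dip-slip × cos(dip) = 206.8 × cos(77°) = 46.5 m

46.5 m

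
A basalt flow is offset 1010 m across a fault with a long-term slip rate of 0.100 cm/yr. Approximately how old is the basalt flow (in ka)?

1010 ka

age = offset / rate = 1010 m / (0.100 cm/yr) = 1.01e+06 yr = 1010 ka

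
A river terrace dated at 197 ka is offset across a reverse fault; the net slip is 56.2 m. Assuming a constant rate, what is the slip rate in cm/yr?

rate = 56.2 m / 197 ka = 0.000285 m/yr = 0.0285 cm/yr

0.0285 cm/yr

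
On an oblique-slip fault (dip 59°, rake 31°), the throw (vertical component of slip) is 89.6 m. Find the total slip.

203 m

dip-slip = throw / sin(dip) = 89.6 / sin(59°) = 104.5 m
net slip = dip-slip / sin(rake) = 104.5 / sin(31°) = 203 m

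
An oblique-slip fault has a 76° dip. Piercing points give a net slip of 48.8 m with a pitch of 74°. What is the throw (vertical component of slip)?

45.5 m

dip-slip = net slip × sin(rake) = 48.8 m × sin(74°) = 46.91 m
throw = dip-slip × sin(dip) = 46.91 × sin(76°) = 45.5 m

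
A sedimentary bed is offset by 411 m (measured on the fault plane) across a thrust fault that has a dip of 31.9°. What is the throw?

217 m

throw = dip-slip × sin(dip) = 411 m × sin(31.9°) = 217 m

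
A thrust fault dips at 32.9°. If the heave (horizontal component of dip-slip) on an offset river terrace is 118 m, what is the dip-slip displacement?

dip-slip = heave / cos(dip) = 118 / cos(32.9°) = 141 m

141 m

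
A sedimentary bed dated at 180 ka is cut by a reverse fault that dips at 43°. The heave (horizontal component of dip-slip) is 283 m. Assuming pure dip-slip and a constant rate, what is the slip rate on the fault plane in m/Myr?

dip-slip = heave / cos(dip) = 283 m / cos(43°) = 387 m
rate = 387 m / 180 ka = 0.00215 m/yr = 2150 m/Myr

2150 m/Myr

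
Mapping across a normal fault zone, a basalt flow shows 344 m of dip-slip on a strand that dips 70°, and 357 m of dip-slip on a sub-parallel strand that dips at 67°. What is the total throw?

652 m

throw_A = 344 × sin(70°) = 323.3 m
throw_B = 357 × sin(67°) = 328.6 m
total = 323.3 + 328.6 = 652 m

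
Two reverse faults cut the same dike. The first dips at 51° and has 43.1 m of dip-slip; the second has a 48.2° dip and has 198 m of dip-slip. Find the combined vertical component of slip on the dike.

181 m

throw_A = 43.1 × sin(51°) = 33.49 m
throw_B = 198 × sin(48.2°) = 147.6 m
total = 33.49 + 147.6 = 181 m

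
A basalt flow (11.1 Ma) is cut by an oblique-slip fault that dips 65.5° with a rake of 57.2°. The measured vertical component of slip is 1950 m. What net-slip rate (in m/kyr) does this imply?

dip-slip = throw / sin(dip) = 1950 / sin(65.5°) = 2143 m
net slip = dip-slip / sin(rake) = 2143 / sin(57.2°) = 2549 m
rate = 2549 m / 11.1 Ma = 0.000230 m/yr = 0.230 m/kyr

0.230 m/kyr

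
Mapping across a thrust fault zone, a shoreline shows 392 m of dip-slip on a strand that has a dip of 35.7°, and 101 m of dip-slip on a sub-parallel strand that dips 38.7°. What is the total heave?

heave_A = 392 × cos(35.7°) = 318.3 m
heave_B = 101 × cos(38.7°) = 78.82 m
total = 318.3 + 78.82 = 397 m

397 m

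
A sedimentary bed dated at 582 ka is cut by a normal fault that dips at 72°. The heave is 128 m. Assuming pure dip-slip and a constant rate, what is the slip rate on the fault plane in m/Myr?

dip-slip = heave / cos(dip) = 128 m / cos(72°) = 414.2 m
rate = 414.2 m / 582 ka = 0.000712 m/yr = 712 m/Myr

712 m/Myr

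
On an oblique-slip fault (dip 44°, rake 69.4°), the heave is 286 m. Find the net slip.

425 m

dip-slip = heave / cos(dip) = 286 / cos(44°) = 397.6 m
net slip = dip-slip / sin(rake) = 397.6 / sin(69.4°) = 425 m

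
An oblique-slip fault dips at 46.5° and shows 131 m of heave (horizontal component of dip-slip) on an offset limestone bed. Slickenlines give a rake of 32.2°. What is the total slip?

dip-slip = heave / cos(dip) = 131 / cos(46.5°) = 190.3 m
net slip = dip-slip / sin(rake) = 190.3 / sin(32.2°) = 357 m

357 m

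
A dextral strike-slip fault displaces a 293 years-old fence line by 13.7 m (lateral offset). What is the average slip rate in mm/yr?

rate = 13.7 m / 293 years = 0.0468 m/yr = 46.8 mm/yr

46.8 mm/yr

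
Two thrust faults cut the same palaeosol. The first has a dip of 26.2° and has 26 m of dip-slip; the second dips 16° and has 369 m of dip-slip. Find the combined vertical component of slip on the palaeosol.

throw_A = 26 × sin(26.2°) = 11.48 m
throw_B = 369 × sin(16°) = 101.7 m
total = 11.48 + 101.7 = 113 m

113 m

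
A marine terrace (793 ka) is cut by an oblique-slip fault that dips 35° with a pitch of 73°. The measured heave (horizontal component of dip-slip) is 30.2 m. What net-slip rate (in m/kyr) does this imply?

0.0486 m/kyr

dip-slip = heave / cos(dip) = 30.2 / cos(35°) = 36.87 m
net slip = dip-slip / sin(rake) = 36.87 / sin(73°) = 38.55 m
rate = 38.55 m / 793 ka = 0.0000486 m/yr = 0.0486 m/kyr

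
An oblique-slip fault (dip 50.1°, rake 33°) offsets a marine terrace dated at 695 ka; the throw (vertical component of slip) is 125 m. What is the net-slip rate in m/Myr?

dip-slip = throw / sin(dip) = 125 / sin(50.1°) = 162.9 m
net slip = dip-slip / sin(rake) = 162.9 / sin(33°) = 299.2 m
rate = 299.2 m / 695 ka = 0.000430 m/yr = 430 m/Myr

430 m/Myr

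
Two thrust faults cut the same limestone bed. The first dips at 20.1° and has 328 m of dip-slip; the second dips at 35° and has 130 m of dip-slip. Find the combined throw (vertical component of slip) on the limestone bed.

187 m

throw_A = 328 × sin(20.1°) = 112.7 m
throw_B = 130 × sin(35°) = 74.56 m
total = 112.7 + 74.56 = 187 m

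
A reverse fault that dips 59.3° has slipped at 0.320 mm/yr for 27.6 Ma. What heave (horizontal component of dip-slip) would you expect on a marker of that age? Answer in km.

4.51 km

dip-slip = rate × time = 0.320 mm/yr × 27.6 Ma = 8832 m
heave = dip-slip × cos(dip) = 8832 × cos(59.3°) = 4510 m = 4.51 km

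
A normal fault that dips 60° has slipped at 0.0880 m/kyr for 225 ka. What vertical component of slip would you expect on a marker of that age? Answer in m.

17.1 m

dip-slip = rate × time = 0.0880 m/kyr × 225 ka = 19.80 m
throw = dip-slip × sin(dip) = 19.80 × sin(60°) = 17.1 m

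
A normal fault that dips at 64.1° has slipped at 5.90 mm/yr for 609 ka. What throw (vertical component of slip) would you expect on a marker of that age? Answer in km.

3.23 km

dip-slip = rate × time = 5.90 mm/yr × 609 ka = 3593 m
throw = dip-slip × sin(dip) = 3593 × sin(64.1°) = 3230 m = 3.23 km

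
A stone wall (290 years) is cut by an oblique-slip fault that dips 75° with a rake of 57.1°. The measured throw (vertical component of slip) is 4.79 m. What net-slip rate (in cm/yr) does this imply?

2.04 cm/yr

dip-slip = throw / sin(dip) = 4.79 / sin(75°) = 4.959 m
net slip = dip-slip / sin(rake) = 4.959 / sin(57.1°) = 5.906 m
rate = 5.906 m / 290 years = 0.0204 m/yr = 2.04 cm/yr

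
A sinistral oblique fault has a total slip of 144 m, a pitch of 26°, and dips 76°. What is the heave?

15.3 m

dip-slip = net slip × sin(rake) = 144 m × sin(26°) = 63.13 m
heave = dip-slip × cos(dip) = 63.13 × cos(76°) = 15.3 m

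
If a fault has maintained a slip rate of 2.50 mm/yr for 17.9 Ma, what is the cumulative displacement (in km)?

44.8 km

slip = rate × time = 2.50 mm/yr × 17.9 Ma = 44800 m = 44.8 km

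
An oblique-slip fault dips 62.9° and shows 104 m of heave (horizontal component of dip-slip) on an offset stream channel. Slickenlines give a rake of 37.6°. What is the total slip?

374 m

dip-slip = heave / cos(dip) = 104 / cos(62.9°) = 228.3 m
net slip = dip-slip / sin(rake) = 228.3 / sin(37.6°) = 374 m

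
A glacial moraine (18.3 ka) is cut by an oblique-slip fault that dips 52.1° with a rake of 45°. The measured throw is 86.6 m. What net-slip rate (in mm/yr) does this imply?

8.48 mm/yr

dip-slip = throw / sin(dip) = 86.6 / sin(52.1°) = 109.7 m
net slip = dip-slip / sin(rake) = 109.7 / sin(45°) = 155.2 m
rate = 155.2 m / 18.3 ka = 0.00848 m/yr = 8.48 mm/yr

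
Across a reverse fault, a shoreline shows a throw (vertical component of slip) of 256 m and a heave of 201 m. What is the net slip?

net slip = √(throw² + heave²) = √(256² + 201²) = 325 m

325 m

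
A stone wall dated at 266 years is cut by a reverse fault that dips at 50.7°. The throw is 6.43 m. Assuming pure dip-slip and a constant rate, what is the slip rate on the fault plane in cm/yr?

dip-slip = throw / sin(dip) = 6.43 m / sin(50.7°) = 8.309 m
rate = 8.309 m / 266 years = 0.0312 m/yr = 3.12 cm/yr

3.12 cm/yr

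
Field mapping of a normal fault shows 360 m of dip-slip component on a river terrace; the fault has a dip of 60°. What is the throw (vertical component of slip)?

throw = dip-slip × sin(dip) = 360 m × sin(60°) = 312 m

312 m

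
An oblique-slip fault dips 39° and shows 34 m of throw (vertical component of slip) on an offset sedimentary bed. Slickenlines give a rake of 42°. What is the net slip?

80.7 m

dip-slip = throw / sin(dip) = 34 / sin(39°) = 54.03 m
net slip = dip-slip / sin(rake) = 54.03 / sin(42°) = 80.7 m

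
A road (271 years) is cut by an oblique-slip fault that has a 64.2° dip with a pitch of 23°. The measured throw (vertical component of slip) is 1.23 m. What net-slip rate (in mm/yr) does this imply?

12.9 mm/yr

dip-slip = throw / sin(dip) = 1.23 / sin(64.2°) = 1.366 m
net slip = dip-slip / sin(rake) = 1.366 / sin(23°) = 3.496 m
rate = 3.496 m / 271 years = 0.0129 m/yr = 12.9 mm/yr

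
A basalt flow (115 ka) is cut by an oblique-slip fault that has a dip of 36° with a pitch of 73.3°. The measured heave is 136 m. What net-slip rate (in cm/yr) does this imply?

dip-slip = heave / cos(dip) = 136 / cos(36°) = 168.1 m
net slip = dip-slip / sin(rake) = 168.1 / sin(73.3°) = 175.5 m
rate = 175.5 m / 115 ka = 0.00153 m/yr = 0.153 cm/yr

0.153 cm/yr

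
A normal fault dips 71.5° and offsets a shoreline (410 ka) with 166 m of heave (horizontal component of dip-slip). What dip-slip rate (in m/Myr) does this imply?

dip-slip = heave / cos(dip) = 166 m / cos(71.5°) = 523.2 m
rate = 523.2 m / 410 ka = 0.00128 m/yr = 1280 m/Myr

1280 m/Myr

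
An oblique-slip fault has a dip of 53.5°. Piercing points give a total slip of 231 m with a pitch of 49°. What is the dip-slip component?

dip-slip = net slip × sin(rake) = 231 m × sin(49°) = 174 m

174 m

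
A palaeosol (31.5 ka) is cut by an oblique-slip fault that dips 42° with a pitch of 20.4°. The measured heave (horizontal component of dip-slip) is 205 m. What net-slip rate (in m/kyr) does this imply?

dip-slip = heave / cos(dip) = 205 / cos(42°) = 275.9 m
net slip = dip-slip / sin(rake) = 275.9 / sin(20.4°) = 791.4 m
rate = 791.4 m / 31.5 ka = 0.0251 m/yr = 25.1 m/kyr

25.1 m/kyr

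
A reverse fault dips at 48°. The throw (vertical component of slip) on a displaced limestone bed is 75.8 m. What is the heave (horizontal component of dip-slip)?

68.3 m

heave = throw / tan(dip) = 75.8 / tan(48°) = 68.3 m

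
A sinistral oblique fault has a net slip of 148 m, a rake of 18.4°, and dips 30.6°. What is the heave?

dip-slip = net slip × sin(rake) = 148 m × sin(18.4°) = 46.72 m
heave = dip-slip × cos(dip) = 46.72 × cos(30.6°) = 40.2 m

40.2 m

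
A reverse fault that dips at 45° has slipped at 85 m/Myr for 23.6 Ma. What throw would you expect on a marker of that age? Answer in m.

dip-slip = rate × time = 85 m/Myr × 23.6 Ma = 2006 m
throw = dip-slip × sin(dip) = 2006 × sin(45°) = 1420 m

1420 m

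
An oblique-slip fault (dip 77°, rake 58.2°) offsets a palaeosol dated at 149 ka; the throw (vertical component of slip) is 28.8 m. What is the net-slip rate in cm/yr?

0.0233 cm/yr

dip-slip = throw / sin(dip) = 28.8 / sin(77°) = 29.56 m
net slip = dip-slip / sin(rake) = 29.56 / sin(58.2°) = 34.78 m
rate = 34.78 m / 149 ka = 0.000233 m/yr = 0.0233 cm/yr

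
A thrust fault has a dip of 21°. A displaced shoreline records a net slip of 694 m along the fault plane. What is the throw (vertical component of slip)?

throw = dip-slip × sin(dip) = 694 m × sin(21°) = 249 m

249 m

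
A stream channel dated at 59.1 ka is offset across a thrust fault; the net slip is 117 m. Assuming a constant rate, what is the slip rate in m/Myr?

1980 m/Myr

rate = 117 m / 59.1 ka = 0.00198 m/yr = 1980 m/Myr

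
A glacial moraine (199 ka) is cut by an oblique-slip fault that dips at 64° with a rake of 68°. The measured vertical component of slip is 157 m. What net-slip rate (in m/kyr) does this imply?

dip-slip = throw / sin(dip) = 157 / sin(64°) = 174.7 m
net slip = dip-slip / sin(rake) = 174.7 / sin(68°) = 188.4 m
rate = 188.4 m / 199 ka = 0.000947 m/yr = 0.947 m/kyr

0.947 m/kyr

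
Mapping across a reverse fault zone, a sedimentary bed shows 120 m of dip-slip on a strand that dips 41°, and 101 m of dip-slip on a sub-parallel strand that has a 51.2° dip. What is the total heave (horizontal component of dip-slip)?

154 m

heave_A = 120 × cos(41°) = 90.57 m
heave_B = 101 × cos(51.2°) = 63.29 m
total = 90.57 + 63.29 = 154 m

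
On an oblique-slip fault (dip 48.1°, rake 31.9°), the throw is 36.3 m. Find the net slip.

92.3 m

dip-slip = throw / sin(dip) = 36.3 / sin(48.1°) = 48.77 m
net slip = dip-slip / sin(rake) = 48.77 / sin(31.9°) = 92.3 m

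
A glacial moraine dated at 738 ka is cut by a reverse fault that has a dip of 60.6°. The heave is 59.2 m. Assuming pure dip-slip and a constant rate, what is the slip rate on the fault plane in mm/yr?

dip-slip = heave / cos(dip) = 59.2 m / cos(60.6°) = 120.6 m
rate = 120.6 m / 738 ka = 0.000163 m/yr = 0.163 mm/yr

0.163 mm/yr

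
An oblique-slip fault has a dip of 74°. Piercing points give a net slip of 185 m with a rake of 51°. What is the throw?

dip-slip = net slip × sin(rake) = 185 m × sin(51°) = 143.8 m
throw = dip-slip × sin(dip) = 143.8 × sin(74°) = 138 m

138 m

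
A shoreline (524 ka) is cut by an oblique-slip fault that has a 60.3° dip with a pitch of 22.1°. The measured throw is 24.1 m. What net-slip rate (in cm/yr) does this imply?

dip-slip = throw / sin(dip) = 24.1 / sin(60.3°) = 27.74 m
net slip = dip-slip / sin(rake) = 27.74 / sin(22.1°) = 73.75 m
rate = 73.75 m / 524 ka = 0.000141 m/yr = 0.0141 cm/yr

0.0141 cm/yr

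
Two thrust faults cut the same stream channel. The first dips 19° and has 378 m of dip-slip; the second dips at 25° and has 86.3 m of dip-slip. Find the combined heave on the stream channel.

436 m

heave_A = 378 × cos(19°) = 357.4 m
heave_B = 86.3 × cos(25°) = 78.21 m
total = 357.4 + 78.21 = 436 m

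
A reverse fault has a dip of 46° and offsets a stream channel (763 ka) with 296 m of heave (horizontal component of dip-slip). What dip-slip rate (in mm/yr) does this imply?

dip-slip = heave / cos(dip) = 296 m / cos(46°) = 426.1 m
rate = 426.1 m / 763 ka = 0.000558 m/yr = 0.558 mm/yr

0.558 mm/yr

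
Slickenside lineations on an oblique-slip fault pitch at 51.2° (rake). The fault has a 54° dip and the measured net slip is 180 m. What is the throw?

113 m

dip-slip = net slip × sin(rake) = 180 m × sin(51.2°) = 140.3 m
throw = dip-slip × sin(dip) = 140.3 × sin(54°) = 113 m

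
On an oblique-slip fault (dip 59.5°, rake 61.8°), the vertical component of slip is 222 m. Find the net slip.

dip-slip = throw / sin(dip) = 222 / sin(59.5°) = 257.7 m
net slip = dip-slip / sin(rake) = 257.7 / sin(61.8°) = 292 m

292 m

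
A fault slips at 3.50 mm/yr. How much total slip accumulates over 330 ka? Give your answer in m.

slip = rate × time = 3.50 mm/yr × 330 ka = 1160 m

1160 m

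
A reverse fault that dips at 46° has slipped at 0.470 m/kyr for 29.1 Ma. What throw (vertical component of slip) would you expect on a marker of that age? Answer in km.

dip-slip = rate × time = 0.470 m/kyr × 29.1 Ma = 13680 m
throw = dip-slip × sin(dip) = 13680 × sin(46°) = 9840 m = 9.84 km

9.84 km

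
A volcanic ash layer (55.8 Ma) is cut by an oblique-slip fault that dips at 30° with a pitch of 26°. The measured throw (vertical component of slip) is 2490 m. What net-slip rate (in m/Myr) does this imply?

204 m/Myr

dip-slip = throw / sin(dip) = 2490 / sin(30°) = 4980 m
net slip = dip-slip / sin(rake) = 4980 / sin(26°) = 11360 m
rate = 11360 m / 55.8 Ma = 0.000204 m/yr = 204 m/Myr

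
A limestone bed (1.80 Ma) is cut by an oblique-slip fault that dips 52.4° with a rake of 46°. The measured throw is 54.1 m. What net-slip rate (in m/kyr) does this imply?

dip-slip = throw / sin(dip) = 54.1 / sin(52.4°) = 68.28 m
net slip = dip-slip / sin(rake) = 68.28 / sin(46°) = 94.92 m
rate = 94.92 m / 1.80 Ma = 0.0000527 m/yr = 0.0527 m/kyr

0.0527 m/kyr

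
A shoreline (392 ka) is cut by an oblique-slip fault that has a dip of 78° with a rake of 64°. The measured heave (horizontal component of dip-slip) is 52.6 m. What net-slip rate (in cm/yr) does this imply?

dip-slip = heave / cos(dip) = 52.6 / cos(78°) = 253 m
net slip = dip-slip / sin(rake) = 253 / sin(64°) = 281.5 m
rate = 281.5 m / 392 ka = 0.000718 m/yr = 0.0718 cm/yr

0.0718 cm/yr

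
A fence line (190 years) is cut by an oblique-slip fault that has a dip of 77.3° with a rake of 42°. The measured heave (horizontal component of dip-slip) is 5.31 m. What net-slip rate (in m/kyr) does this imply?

190 m/kyr

dip-slip = heave / cos(dip) = 5.31 / cos(77.3°) = 24.15 m
net slip = dip-slip / sin(rake) = 24.15 / sin(42°) = 36.10 m
rate = 36.10 m / 190 years = 0.190 m/yr = 190 m/kyr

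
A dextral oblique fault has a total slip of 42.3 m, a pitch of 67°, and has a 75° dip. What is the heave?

dip-slip = net slip × sin(rake) = 42.3 m × sin(67°) = 38.94 m
heave = dip-slip × cos(dip) = 38.94 × cos(75°) = 10.1 m

10.1 m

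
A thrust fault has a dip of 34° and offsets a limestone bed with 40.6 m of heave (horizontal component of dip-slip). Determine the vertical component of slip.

throw = heave × tan(dip) = 40.6 × tan(34°) = 27.4 m

27.4 m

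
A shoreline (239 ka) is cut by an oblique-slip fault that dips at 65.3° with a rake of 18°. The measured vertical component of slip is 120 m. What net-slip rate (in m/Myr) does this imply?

dip-slip = throw / sin(dip) = 120 / sin(65.3°) = 132.1 m
net slip = dip-slip / sin(rake) = 132.1 / sin(18°) = 427.4 m
rate = 427.4 m / 239 ka = 0.00179 m/yr = 1790 m/Myr

1790 m/Myr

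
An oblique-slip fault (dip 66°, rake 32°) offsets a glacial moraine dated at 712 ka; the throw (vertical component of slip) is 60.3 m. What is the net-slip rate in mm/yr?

dip-slip = throw / sin(dip) = 60.3 / sin(66°) = 66.01 m
net slip = dip-slip / sin(rake) = 66.01 / sin(32°) = 124.6 m
rate = 124.6 m / 712 ka = 0.000175 m/yr = 0.175 mm/yr

0.175 mm/yr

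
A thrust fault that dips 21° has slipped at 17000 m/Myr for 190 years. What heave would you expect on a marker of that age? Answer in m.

3.02 m

dip-slip = rate × time = 17000 m/Myr × 190 years = 3.230 m
heave = dip-slip × cos(dip) = 3.230 × cos(21°) = 3.02 m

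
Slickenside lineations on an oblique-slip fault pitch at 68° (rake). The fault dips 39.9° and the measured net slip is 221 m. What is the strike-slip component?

82.8 m

strike-slip = net slip × cos(rake) = 221 m × cos(68°) = 82.8 m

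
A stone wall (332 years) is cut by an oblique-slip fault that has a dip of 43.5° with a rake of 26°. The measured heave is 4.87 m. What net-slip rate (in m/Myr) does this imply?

46100 m/Myr

dip-slip = heave / cos(dip) = 4.87 / cos(43.5°) = 6.714 m
net slip = dip-slip / sin(rake) = 6.714 / sin(26°) = 15.32 m
rate = 15.32 m / 332 years = 0.0461 m/yr = 46100 m/Myr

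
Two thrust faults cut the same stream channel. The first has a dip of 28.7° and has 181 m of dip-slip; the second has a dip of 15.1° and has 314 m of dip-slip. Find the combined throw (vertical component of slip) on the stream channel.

169 m

throw_A = 181 × sin(28.7°) = 86.92 m
throw_B = 314 × sin(15.1°) = 81.80 m
total = 86.92 + 81.80 = 169 m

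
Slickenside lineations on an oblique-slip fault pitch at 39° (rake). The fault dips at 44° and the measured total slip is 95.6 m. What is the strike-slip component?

74.3 m

strike-slip = net slip × cos(rake) = 95.6 m × cos(39°) = 74.3 m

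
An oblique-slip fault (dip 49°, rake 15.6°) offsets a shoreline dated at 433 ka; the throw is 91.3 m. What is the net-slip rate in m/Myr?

1040 m/Myr

dip-slip = throw / sin(dip) = 91.3 / sin(49°) = 121 m
net slip = dip-slip / sin(rake) = 121 / sin(15.6°) = 449.9 m
rate = 449.9 m / 433 ka = 0.00104 m/yr = 1040 m/Myr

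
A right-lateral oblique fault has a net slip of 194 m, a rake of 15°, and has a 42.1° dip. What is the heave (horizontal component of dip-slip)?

37.3 m

dip-slip = net slip × sin(rake) = 194 m × sin(15°) = 50.21 m
heave = dip-slip × cos(dip) = 50.21 × cos(42.1°) = 37.3 m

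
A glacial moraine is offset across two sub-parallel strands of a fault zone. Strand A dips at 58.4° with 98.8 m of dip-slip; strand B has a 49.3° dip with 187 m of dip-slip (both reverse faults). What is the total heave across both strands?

heave_A = 98.8 × cos(58.4°) = 51.77 m
heave_B = 187 × cos(49.3°) = 121.9 m
total = 51.77 + 121.9 = 174 m

174 m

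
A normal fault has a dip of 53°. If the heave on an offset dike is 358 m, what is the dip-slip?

dip-slip = heave / cos(dip) = 358 / cos(53°) = 595 m

595 m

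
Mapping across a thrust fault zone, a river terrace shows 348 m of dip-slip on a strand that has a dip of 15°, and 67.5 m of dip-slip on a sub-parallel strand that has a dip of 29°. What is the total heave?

395 m

heave_A = 348 × cos(15°) = 336.1 m
heave_B = 67.5 × cos(29°) = 59.04 m
total = 336.1 + 59.04 = 395 m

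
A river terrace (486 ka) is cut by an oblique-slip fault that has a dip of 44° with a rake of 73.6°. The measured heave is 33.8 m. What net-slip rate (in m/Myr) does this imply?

101 m/Myr

dip-slip = heave / cos(dip) = 33.8 / cos(44°) = 46.99 m
net slip = dip-slip / sin(rake) = 46.99 / sin(73.6°) = 48.98 m
rate = 48.98 m / 486 ka = 0.000101 m/yr = 101 m/Myr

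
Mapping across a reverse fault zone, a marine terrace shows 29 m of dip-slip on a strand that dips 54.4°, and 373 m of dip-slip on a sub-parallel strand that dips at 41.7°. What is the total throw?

throw_A = 29 × sin(54.4°) = 23.58 m
throw_B = 373 × sin(41.7°) = 248.1 m
total = 23.58 + 248.1 = 272 m

272 m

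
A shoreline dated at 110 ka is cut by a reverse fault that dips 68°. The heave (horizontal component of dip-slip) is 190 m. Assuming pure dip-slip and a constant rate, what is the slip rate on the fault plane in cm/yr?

dip-slip = heave / cos(dip) = 190 m / cos(68°) = 507.2 m
rate = 507.2 m / 110 ka = 0.00461 m/yr = 0.461 cm/yr

0.461 cm/yr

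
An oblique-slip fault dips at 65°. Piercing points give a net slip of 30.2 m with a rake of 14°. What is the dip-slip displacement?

7.31 m

dip-slip = net slip × sin(rake) = 30.2 m × sin(14°) = 7.31 m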